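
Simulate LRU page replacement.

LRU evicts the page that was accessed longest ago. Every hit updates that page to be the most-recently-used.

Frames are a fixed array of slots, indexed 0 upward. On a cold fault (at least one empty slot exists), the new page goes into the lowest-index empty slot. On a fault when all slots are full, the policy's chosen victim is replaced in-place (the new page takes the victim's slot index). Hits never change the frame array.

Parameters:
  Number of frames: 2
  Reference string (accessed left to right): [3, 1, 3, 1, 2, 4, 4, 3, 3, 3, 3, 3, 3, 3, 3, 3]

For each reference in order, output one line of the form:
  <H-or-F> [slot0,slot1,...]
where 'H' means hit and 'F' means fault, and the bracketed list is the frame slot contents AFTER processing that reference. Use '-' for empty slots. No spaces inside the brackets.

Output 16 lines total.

F [3,-]
F [3,1]
H [3,1]
H [3,1]
F [2,1]
F [2,4]
H [2,4]
F [3,4]
H [3,4]
H [3,4]
H [3,4]
H [3,4]
H [3,4]
H [3,4]
H [3,4]
H [3,4]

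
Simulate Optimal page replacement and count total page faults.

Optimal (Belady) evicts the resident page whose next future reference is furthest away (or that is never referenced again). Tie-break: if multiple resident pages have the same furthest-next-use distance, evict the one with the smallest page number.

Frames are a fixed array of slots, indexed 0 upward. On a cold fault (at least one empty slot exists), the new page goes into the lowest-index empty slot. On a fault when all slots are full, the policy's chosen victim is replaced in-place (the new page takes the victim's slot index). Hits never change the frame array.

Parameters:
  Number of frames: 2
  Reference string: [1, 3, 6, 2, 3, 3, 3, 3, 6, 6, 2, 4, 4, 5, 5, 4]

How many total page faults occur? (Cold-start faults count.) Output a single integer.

Answer: 7

Derivation:
Step 0: ref 1 → FAULT, frames=[1,-]
Step 1: ref 3 → FAULT, frames=[1,3]
Step 2: ref 6 → FAULT (evict 1), frames=[6,3]
Step 3: ref 2 → FAULT (evict 6), frames=[2,3]
Step 4: ref 3 → HIT, frames=[2,3]
Step 5: ref 3 → HIT, frames=[2,3]
Step 6: ref 3 → HIT, frames=[2,3]
Step 7: ref 3 → HIT, frames=[2,3]
Step 8: ref 6 → FAULT (evict 3), frames=[2,6]
Step 9: ref 6 → HIT, frames=[2,6]
Step 10: ref 2 → HIT, frames=[2,6]
Step 11: ref 4 → FAULT (evict 2), frames=[4,6]
Step 12: ref 4 → HIT, frames=[4,6]
Step 13: ref 5 → FAULT (evict 6), frames=[4,5]
Step 14: ref 5 → HIT, frames=[4,5]
Step 15: ref 4 → HIT, frames=[4,5]
Total faults: 7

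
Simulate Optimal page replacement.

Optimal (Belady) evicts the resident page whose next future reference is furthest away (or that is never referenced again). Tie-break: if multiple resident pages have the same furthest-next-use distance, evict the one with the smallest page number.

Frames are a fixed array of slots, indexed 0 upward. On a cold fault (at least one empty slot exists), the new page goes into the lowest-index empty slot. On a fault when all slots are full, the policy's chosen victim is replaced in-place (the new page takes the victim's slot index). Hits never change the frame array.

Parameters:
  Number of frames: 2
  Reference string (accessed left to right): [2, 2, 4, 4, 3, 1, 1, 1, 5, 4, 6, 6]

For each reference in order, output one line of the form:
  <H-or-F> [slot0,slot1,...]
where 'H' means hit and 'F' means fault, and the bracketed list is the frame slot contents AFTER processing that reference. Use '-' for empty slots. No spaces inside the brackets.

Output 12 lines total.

F [2,-]
H [2,-]
F [2,4]
H [2,4]
F [3,4]
F [1,4]
H [1,4]
H [1,4]
F [5,4]
H [5,4]
F [5,6]
H [5,6]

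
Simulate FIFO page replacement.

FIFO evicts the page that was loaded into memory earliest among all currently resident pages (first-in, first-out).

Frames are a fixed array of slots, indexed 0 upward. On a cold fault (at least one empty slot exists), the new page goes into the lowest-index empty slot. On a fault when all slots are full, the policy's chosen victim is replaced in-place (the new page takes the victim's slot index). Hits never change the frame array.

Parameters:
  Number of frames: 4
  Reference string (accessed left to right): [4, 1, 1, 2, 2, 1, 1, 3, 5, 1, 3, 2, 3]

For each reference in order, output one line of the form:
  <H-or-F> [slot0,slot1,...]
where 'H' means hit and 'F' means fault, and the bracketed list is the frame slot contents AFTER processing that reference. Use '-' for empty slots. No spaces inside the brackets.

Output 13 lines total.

F [4,-,-,-]
F [4,1,-,-]
H [4,1,-,-]
F [4,1,2,-]
H [4,1,2,-]
H [4,1,2,-]
H [4,1,2,-]
F [4,1,2,3]
F [5,1,2,3]
H [5,1,2,3]
H [5,1,2,3]
H [5,1,2,3]
H [5,1,2,3]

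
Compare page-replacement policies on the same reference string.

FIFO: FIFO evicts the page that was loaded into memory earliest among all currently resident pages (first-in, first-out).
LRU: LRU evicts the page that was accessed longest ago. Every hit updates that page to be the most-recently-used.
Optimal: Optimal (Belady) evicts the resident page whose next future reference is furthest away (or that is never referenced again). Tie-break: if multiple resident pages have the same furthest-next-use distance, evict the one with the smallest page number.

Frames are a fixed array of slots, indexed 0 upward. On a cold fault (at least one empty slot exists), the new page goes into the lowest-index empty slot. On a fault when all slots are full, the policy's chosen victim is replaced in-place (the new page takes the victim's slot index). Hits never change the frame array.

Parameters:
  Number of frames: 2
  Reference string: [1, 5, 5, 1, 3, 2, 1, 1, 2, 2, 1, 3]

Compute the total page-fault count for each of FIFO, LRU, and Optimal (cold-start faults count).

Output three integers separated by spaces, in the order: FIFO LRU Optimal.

--- FIFO ---
  step 0: ref 1 -> FAULT, frames=[1,-] (faults so far: 1)
  step 1: ref 5 -> FAULT, frames=[1,5] (faults so far: 2)
  step 2: ref 5 -> HIT, frames=[1,5] (faults so far: 2)
  step 3: ref 1 -> HIT, frames=[1,5] (faults so far: 2)
  step 4: ref 3 -> FAULT, evict 1, frames=[3,5] (faults so far: 3)
  step 5: ref 2 -> FAULT, evict 5, frames=[3,2] (faults so far: 4)
  step 6: ref 1 -> FAULT, evict 3, frames=[1,2] (faults so far: 5)
  step 7: ref 1 -> HIT, frames=[1,2] (faults so far: 5)
  step 8: ref 2 -> HIT, frames=[1,2] (faults so far: 5)
  step 9: ref 2 -> HIT, frames=[1,2] (faults so far: 5)
  step 10: ref 1 -> HIT, frames=[1,2] (faults so far: 5)
  step 11: ref 3 -> FAULT, evict 2, frames=[1,3] (faults so far: 6)
  FIFO total faults: 6
--- LRU ---
  step 0: ref 1 -> FAULT, frames=[1,-] (faults so far: 1)
  step 1: ref 5 -> FAULT, frames=[1,5] (faults so far: 2)
  step 2: ref 5 -> HIT, frames=[1,5] (faults so far: 2)
  step 3: ref 1 -> HIT, frames=[1,5] (faults so far: 2)
  step 4: ref 3 -> FAULT, evict 5, frames=[1,3] (faults so far: 3)
  step 5: ref 2 -> FAULT, evict 1, frames=[2,3] (faults so far: 4)
  step 6: ref 1 -> FAULT, evict 3, frames=[2,1] (faults so far: 5)
  step 7: ref 1 -> HIT, frames=[2,1] (faults so far: 5)
  step 8: ref 2 -> HIT, frames=[2,1] (faults so far: 5)
  step 9: ref 2 -> HIT, frames=[2,1] (faults so far: 5)
  step 10: ref 1 -> HIT, frames=[2,1] (faults so far: 5)
  step 11: ref 3 -> FAULT, evict 2, frames=[3,1] (faults so far: 6)
  LRU total faults: 6
--- Optimal ---
  step 0: ref 1 -> FAULT, frames=[1,-] (faults so far: 1)
  step 1: ref 5 -> FAULT, frames=[1,5] (faults so far: 2)
  step 2: ref 5 -> HIT, frames=[1,5] (faults so far: 2)
  step 3: ref 1 -> HIT, frames=[1,5] (faults so far: 2)
  step 4: ref 3 -> FAULT, evict 5, frames=[1,3] (faults so far: 3)
  step 5: ref 2 -> FAULT, evict 3, frames=[1,2] (faults so far: 4)
  step 6: ref 1 -> HIT, frames=[1,2] (faults so far: 4)
  step 7: ref 1 -> HIT, frames=[1,2] (faults so far: 4)
  step 8: ref 2 -> HIT, frames=[1,2] (faults so far: 4)
  step 9: ref 2 -> HIT, frames=[1,2] (faults so far: 4)
  step 10: ref 1 -> HIT, frames=[1,2] (faults so far: 4)
  step 11: ref 3 -> FAULT, evict 1, frames=[3,2] (faults so far: 5)
  Optimal total faults: 5

Answer: 6 6 5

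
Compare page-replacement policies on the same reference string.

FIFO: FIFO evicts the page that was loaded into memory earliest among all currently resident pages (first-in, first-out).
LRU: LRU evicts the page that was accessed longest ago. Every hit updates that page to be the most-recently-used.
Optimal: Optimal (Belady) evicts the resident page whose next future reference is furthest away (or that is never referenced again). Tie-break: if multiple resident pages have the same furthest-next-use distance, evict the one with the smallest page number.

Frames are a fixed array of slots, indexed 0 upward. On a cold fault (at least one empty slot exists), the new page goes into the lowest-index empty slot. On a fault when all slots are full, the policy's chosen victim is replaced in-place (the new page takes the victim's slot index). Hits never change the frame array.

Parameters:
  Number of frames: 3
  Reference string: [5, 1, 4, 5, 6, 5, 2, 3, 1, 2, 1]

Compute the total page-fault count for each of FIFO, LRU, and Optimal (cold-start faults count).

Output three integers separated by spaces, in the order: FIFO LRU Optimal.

--- FIFO ---
  step 0: ref 5 -> FAULT, frames=[5,-,-] (faults so far: 1)
  step 1: ref 1 -> FAULT, frames=[5,1,-] (faults so far: 2)
  step 2: ref 4 -> FAULT, frames=[5,1,4] (faults so far: 3)
  step 3: ref 5 -> HIT, frames=[5,1,4] (faults so far: 3)
  step 4: ref 6 -> FAULT, evict 5, frames=[6,1,4] (faults so far: 4)
  step 5: ref 5 -> FAULT, evict 1, frames=[6,5,4] (faults so far: 5)
  step 6: ref 2 -> FAULT, evict 4, frames=[6,5,2] (faults so far: 6)
  step 7: ref 3 -> FAULT, evict 6, frames=[3,5,2] (faults so far: 7)
  step 8: ref 1 -> FAULT, evict 5, frames=[3,1,2] (faults so far: 8)
  step 9: ref 2 -> HIT, frames=[3,1,2] (faults so far: 8)
  step 10: ref 1 -> HIT, frames=[3,1,2] (faults so far: 8)
  FIFO total faults: 8
--- LRU ---
  step 0: ref 5 -> FAULT, frames=[5,-,-] (faults so far: 1)
  step 1: ref 1 -> FAULT, frames=[5,1,-] (faults so far: 2)
  step 2: ref 4 -> FAULT, frames=[5,1,4] (faults so far: 3)
  step 3: ref 5 -> HIT, frames=[5,1,4] (faults so far: 3)
  step 4: ref 6 -> FAULT, evict 1, frames=[5,6,4] (faults so far: 4)
  step 5: ref 5 -> HIT, frames=[5,6,4] (faults so far: 4)
  step 6: ref 2 -> FAULT, evict 4, frames=[5,6,2] (faults so far: 5)
  step 7: ref 3 -> FAULT, evict 6, frames=[5,3,2] (faults so far: 6)
  step 8: ref 1 -> FAULT, evict 5, frames=[1,3,2] (faults so far: 7)
  step 9: ref 2 -> HIT, frames=[1,3,2] (faults so far: 7)
  step 10: ref 1 -> HIT, frames=[1,3,2] (faults so far: 7)
  LRU total faults: 7
--- Optimal ---
  step 0: ref 5 -> FAULT, frames=[5,-,-] (faults so far: 1)
  step 1: ref 1 -> FAULT, frames=[5,1,-] (faults so far: 2)
  step 2: ref 4 -> FAULT, frames=[5,1,4] (faults so far: 3)
  step 3: ref 5 -> HIT, frames=[5,1,4] (faults so far: 3)
  step 4: ref 6 -> FAULT, evict 4, frames=[5,1,6] (faults so far: 4)
  step 5: ref 5 -> HIT, frames=[5,1,6] (faults so far: 4)
  step 6: ref 2 -> FAULT, evict 5, frames=[2,1,6] (faults so far: 5)
  step 7: ref 3 -> FAULT, evict 6, frames=[2,1,3] (faults so far: 6)
  step 8: ref 1 -> HIT, frames=[2,1,3] (faults so far: 6)
  step 9: ref 2 -> HIT, frames=[2,1,3] (faults so far: 6)
  step 10: ref 1 -> HIT, frames=[2,1,3] (faults so far: 6)
  Optimal total faults: 6

Answer: 8 7 6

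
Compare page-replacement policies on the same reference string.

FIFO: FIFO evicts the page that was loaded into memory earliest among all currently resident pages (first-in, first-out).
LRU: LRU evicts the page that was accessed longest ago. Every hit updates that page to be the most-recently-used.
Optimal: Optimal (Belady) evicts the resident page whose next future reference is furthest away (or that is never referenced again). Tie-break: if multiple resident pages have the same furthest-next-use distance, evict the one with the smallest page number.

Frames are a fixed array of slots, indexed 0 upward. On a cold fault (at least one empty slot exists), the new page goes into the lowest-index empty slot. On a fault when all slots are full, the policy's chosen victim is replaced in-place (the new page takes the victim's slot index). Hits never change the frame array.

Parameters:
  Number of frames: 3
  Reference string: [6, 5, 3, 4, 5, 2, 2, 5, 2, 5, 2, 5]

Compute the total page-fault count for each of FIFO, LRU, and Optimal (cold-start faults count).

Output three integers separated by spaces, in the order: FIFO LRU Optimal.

--- FIFO ---
  step 0: ref 6 -> FAULT, frames=[6,-,-] (faults so far: 1)
  step 1: ref 5 -> FAULT, frames=[6,5,-] (faults so far: 2)
  step 2: ref 3 -> FAULT, frames=[6,5,3] (faults so far: 3)
  step 3: ref 4 -> FAULT, evict 6, frames=[4,5,3] (faults so far: 4)
  step 4: ref 5 -> HIT, frames=[4,5,3] (faults so far: 4)
  step 5: ref 2 -> FAULT, evict 5, frames=[4,2,3] (faults so far: 5)
  step 6: ref 2 -> HIT, frames=[4,2,3] (faults so far: 5)
  step 7: ref 5 -> FAULT, evict 3, frames=[4,2,5] (faults so far: 6)
  step 8: ref 2 -> HIT, frames=[4,2,5] (faults so far: 6)
  step 9: ref 5 -> HIT, frames=[4,2,5] (faults so far: 6)
  step 10: ref 2 -> HIT, frames=[4,2,5] (faults so far: 6)
  step 11: ref 5 -> HIT, frames=[4,2,5] (faults so far: 6)
  FIFO total faults: 6
--- LRU ---
  step 0: ref 6 -> FAULT, frames=[6,-,-] (faults so far: 1)
  step 1: ref 5 -> FAULT, frames=[6,5,-] (faults so far: 2)
  step 2: ref 3 -> FAULT, frames=[6,5,3] (faults so far: 3)
  step 3: ref 4 -> FAULT, evict 6, frames=[4,5,3] (faults so far: 4)
  step 4: ref 5 -> HIT, frames=[4,5,3] (faults so far: 4)
  step 5: ref 2 -> FAULT, evict 3, frames=[4,5,2] (faults so far: 5)
  step 6: ref 2 -> HIT, frames=[4,5,2] (faults so far: 5)
  step 7: ref 5 -> HIT, frames=[4,5,2] (faults so far: 5)
  step 8: ref 2 -> HIT, frames=[4,5,2] (faults so far: 5)
  step 9: ref 5 -> HIT, frames=[4,5,2] (faults so far: 5)
  step 10: ref 2 -> HIT, frames=[4,5,2] (faults so far: 5)
  step 11: ref 5 -> HIT, frames=[4,5,2] (faults so far: 5)
  LRU total faults: 5
--- Optimal ---
  step 0: ref 6 -> FAULT, frames=[6,-,-] (faults so far: 1)
  step 1: ref 5 -> FAULT, frames=[6,5,-] (faults so far: 2)
  step 2: ref 3 -> FAULT, frames=[6,5,3] (faults so far: 3)
  step 3: ref 4 -> FAULT, evict 3, frames=[6,5,4] (faults so far: 4)
  step 4: ref 5 -> HIT, frames=[6,5,4] (faults so far: 4)
  step 5: ref 2 -> FAULT, evict 4, frames=[6,5,2] (faults so far: 5)
  step 6: ref 2 -> HIT, frames=[6,5,2] (faults so far: 5)
  step 7: ref 5 -> HIT, frames=[6,5,2] (faults so far: 5)
  step 8: ref 2 -> HIT, frames=[6,5,2] (faults so far: 5)
  step 9: ref 5 -> HIT, frames=[6,5,2] (faults so far: 5)
  step 10: ref 2 -> HIT, frames=[6,5,2] (faults so far: 5)
  step 11: ref 5 -> HIT, frames=[6,5,2] (faults so far: 5)
  Optimal total faults: 5

Answer: 6 5 5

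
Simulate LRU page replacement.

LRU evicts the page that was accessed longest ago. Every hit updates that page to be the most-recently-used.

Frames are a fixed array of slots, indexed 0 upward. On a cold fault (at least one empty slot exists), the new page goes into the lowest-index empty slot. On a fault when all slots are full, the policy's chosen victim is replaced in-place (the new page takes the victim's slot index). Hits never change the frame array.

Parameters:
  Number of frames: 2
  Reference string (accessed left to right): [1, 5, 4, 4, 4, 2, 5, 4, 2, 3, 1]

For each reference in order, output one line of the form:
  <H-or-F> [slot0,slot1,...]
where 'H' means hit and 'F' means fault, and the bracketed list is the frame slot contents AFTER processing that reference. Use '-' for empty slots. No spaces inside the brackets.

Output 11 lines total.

F [1,-]
F [1,5]
F [4,5]
H [4,5]
H [4,5]
F [4,2]
F [5,2]
F [5,4]
F [2,4]
F [2,3]
F [1,3]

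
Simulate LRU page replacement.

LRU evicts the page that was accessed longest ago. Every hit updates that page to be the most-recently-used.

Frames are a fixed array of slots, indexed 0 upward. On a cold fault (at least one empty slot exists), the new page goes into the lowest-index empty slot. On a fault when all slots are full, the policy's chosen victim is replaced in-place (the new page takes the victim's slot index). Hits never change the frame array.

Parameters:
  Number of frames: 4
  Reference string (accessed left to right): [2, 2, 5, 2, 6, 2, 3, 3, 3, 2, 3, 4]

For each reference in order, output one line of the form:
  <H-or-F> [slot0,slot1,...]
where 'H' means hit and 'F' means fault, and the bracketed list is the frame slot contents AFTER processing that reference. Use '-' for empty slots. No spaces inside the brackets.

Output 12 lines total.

F [2,-,-,-]
H [2,-,-,-]
F [2,5,-,-]
H [2,5,-,-]
F [2,5,6,-]
H [2,5,6,-]
F [2,5,6,3]
H [2,5,6,3]
H [2,5,6,3]
H [2,5,6,3]
H [2,5,6,3]
F [2,4,6,3]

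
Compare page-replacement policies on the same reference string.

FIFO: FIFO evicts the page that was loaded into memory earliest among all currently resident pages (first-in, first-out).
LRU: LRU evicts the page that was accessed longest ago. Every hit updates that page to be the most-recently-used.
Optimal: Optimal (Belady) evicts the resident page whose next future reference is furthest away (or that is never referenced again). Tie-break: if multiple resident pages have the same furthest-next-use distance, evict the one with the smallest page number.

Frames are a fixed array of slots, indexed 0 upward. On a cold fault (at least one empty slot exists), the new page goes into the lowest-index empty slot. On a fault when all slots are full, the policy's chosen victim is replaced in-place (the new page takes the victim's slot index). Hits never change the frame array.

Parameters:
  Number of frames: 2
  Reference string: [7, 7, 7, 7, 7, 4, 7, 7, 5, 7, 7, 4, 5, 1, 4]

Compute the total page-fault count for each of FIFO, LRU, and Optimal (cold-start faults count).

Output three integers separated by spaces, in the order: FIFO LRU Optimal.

--- FIFO ---
  step 0: ref 7 -> FAULT, frames=[7,-] (faults so far: 1)
  step 1: ref 7 -> HIT, frames=[7,-] (faults so far: 1)
  step 2: ref 7 -> HIT, frames=[7,-] (faults so far: 1)
  step 3: ref 7 -> HIT, frames=[7,-] (faults so far: 1)
  step 4: ref 7 -> HIT, frames=[7,-] (faults so far: 1)
  step 5: ref 4 -> FAULT, frames=[7,4] (faults so far: 2)
  step 6: ref 7 -> HIT, frames=[7,4] (faults so far: 2)
  step 7: ref 7 -> HIT, frames=[7,4] (faults so far: 2)
  step 8: ref 5 -> FAULT, evict 7, frames=[5,4] (faults so far: 3)
  step 9: ref 7 -> FAULT, evict 4, frames=[5,7] (faults so far: 4)
  step 10: ref 7 -> HIT, frames=[5,7] (faults so far: 4)
  step 11: ref 4 -> FAULT, evict 5, frames=[4,7] (faults so far: 5)
  step 12: ref 5 -> FAULT, evict 7, frames=[4,5] (faults so far: 6)
  step 13: ref 1 -> FAULT, evict 4, frames=[1,5] (faults so far: 7)
  step 14: ref 4 -> FAULT, evict 5, frames=[1,4] (faults so far: 8)
  FIFO total faults: 8
--- LRU ---
  step 0: ref 7 -> FAULT, frames=[7,-] (faults so far: 1)
  step 1: ref 7 -> HIT, frames=[7,-] (faults so far: 1)
  step 2: ref 7 -> HIT, frames=[7,-] (faults so far: 1)
  step 3: ref 7 -> HIT, frames=[7,-] (faults so far: 1)
  step 4: ref 7 -> HIT, frames=[7,-] (faults so far: 1)
  step 5: ref 4 -> FAULT, frames=[7,4] (faults so far: 2)
  step 6: ref 7 -> HIT, frames=[7,4] (faults so far: 2)
  step 7: ref 7 -> HIT, frames=[7,4] (faults so far: 2)
  step 8: ref 5 -> FAULT, evict 4, frames=[7,5] (faults so far: 3)
  step 9: ref 7 -> HIT, frames=[7,5] (faults so far: 3)
  step 10: ref 7 -> HIT, frames=[7,5] (faults so far: 3)
  step 11: ref 4 -> FAULT, evict 5, frames=[7,4] (faults so far: 4)
  step 12: ref 5 -> FAULT, evict 7, frames=[5,4] (faults so far: 5)
  step 13: ref 1 -> FAULT, evict 4, frames=[5,1] (faults so far: 6)
  step 14: ref 4 -> FAULT, evict 5, frames=[4,1] (faults so far: 7)
  LRU total faults: 7
--- Optimal ---
  step 0: ref 7 -> FAULT, frames=[7,-] (faults so far: 1)
  step 1: ref 7 -> HIT, frames=[7,-] (faults so far: 1)
  step 2: ref 7 -> HIT, frames=[7,-] (faults so far: 1)
  step 3: ref 7 -> HIT, frames=[7,-] (faults so far: 1)
  step 4: ref 7 -> HIT, frames=[7,-] (faults so far: 1)
  step 5: ref 4 -> FAULT, frames=[7,4] (faults so far: 2)
  step 6: ref 7 -> HIT, frames=[7,4] (faults so far: 2)
  step 7: ref 7 -> HIT, frames=[7,4] (faults so far: 2)
  step 8: ref 5 -> FAULT, evict 4, frames=[7,5] (faults so far: 3)
  step 9: ref 7 -> HIT, frames=[7,5] (faults so far: 3)
  step 10: ref 7 -> HIT, frames=[7,5] (faults so far: 3)
  step 11: ref 4 -> FAULT, evict 7, frames=[4,5] (faults so far: 4)
  step 12: ref 5 -> HIT, frames=[4,5] (faults so far: 4)
  step 13: ref 1 -> FAULT, evict 5, frames=[4,1] (faults so far: 5)
  step 14: ref 4 -> HIT, frames=[4,1] (faults so far: 5)
  Optimal total faults: 5

Answer: 8 7 5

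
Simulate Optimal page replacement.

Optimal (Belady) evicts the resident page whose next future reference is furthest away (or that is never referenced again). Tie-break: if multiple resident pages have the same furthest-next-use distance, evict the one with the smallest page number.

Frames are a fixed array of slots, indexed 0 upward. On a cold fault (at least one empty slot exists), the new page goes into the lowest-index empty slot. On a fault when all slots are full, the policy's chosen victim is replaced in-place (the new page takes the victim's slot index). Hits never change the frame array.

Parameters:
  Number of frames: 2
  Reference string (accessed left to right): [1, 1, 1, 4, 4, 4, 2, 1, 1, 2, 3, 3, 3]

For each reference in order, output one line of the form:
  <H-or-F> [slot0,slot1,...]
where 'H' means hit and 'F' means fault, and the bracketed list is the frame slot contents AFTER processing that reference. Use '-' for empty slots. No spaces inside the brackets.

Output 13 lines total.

F [1,-]
H [1,-]
H [1,-]
F [1,4]
H [1,4]
H [1,4]
F [1,2]
H [1,2]
H [1,2]
H [1,2]
F [3,2]
H [3,2]
H [3,2]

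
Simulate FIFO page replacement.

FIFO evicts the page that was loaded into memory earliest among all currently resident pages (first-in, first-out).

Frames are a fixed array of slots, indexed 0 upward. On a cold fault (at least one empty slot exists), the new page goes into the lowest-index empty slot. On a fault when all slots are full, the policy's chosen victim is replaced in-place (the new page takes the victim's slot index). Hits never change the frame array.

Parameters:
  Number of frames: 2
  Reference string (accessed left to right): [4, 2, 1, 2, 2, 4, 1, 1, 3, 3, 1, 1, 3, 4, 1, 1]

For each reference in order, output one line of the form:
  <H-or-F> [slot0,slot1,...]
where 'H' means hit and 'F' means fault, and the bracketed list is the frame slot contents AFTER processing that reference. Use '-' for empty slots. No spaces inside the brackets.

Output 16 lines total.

F [4,-]
F [4,2]
F [1,2]
H [1,2]
H [1,2]
F [1,4]
H [1,4]
H [1,4]
F [3,4]
H [3,4]
F [3,1]
H [3,1]
H [3,1]
F [4,1]
H [4,1]
H [4,1]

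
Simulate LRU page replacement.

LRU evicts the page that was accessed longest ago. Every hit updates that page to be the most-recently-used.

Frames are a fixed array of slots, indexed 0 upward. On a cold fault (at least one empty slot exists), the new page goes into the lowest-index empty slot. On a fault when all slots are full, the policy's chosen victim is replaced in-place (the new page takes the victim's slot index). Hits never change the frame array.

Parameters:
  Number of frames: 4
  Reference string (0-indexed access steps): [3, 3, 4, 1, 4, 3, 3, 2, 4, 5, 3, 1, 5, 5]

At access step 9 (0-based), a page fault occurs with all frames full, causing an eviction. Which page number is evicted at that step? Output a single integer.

Answer: 1

Derivation:
Step 0: ref 3 -> FAULT, frames=[3,-,-,-]
Step 1: ref 3 -> HIT, frames=[3,-,-,-]
Step 2: ref 4 -> FAULT, frames=[3,4,-,-]
Step 3: ref 1 -> FAULT, frames=[3,4,1,-]
Step 4: ref 4 -> HIT, frames=[3,4,1,-]
Step 5: ref 3 -> HIT, frames=[3,4,1,-]
Step 6: ref 3 -> HIT, frames=[3,4,1,-]
Step 7: ref 2 -> FAULT, frames=[3,4,1,2]
Step 8: ref 4 -> HIT, frames=[3,4,1,2]
Step 9: ref 5 -> FAULT, evict 1, frames=[3,4,5,2]
At step 9: evicted page 1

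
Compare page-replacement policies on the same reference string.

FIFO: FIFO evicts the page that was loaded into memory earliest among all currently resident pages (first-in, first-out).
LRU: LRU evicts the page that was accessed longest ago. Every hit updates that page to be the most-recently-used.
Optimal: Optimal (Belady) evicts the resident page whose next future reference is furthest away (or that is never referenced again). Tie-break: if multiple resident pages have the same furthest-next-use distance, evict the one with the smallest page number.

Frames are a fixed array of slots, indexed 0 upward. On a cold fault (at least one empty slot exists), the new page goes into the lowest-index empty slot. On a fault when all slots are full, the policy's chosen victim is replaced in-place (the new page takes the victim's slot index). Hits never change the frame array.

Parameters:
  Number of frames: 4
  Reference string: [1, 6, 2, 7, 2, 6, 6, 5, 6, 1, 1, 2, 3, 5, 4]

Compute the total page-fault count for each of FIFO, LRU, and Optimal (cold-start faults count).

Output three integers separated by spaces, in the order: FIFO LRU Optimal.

Answer: 8 9 7

Derivation:
--- FIFO ---
  step 0: ref 1 -> FAULT, frames=[1,-,-,-] (faults so far: 1)
  step 1: ref 6 -> FAULT, frames=[1,6,-,-] (faults so far: 2)
  step 2: ref 2 -> FAULT, frames=[1,6,2,-] (faults so far: 3)
  step 3: ref 7 -> FAULT, frames=[1,6,2,7] (faults so far: 4)
  step 4: ref 2 -> HIT, frames=[1,6,2,7] (faults so far: 4)
  step 5: ref 6 -> HIT, frames=[1,6,2,7] (faults so far: 4)
  step 6: ref 6 -> HIT, frames=[1,6,2,7] (faults so far: 4)
  step 7: ref 5 -> FAULT, evict 1, frames=[5,6,2,7] (faults so far: 5)
  step 8: ref 6 -> HIT, frames=[5,6,2,7] (faults so far: 5)
  step 9: ref 1 -> FAULT, evict 6, frames=[5,1,2,7] (faults so far: 6)
  step 10: ref 1 -> HIT, frames=[5,1,2,7] (faults so far: 6)
  step 11: ref 2 -> HIT, frames=[5,1,2,7] (faults so far: 6)
  step 12: ref 3 -> FAULT, evict 2, frames=[5,1,3,7] (faults so far: 7)
  step 13: ref 5 -> HIT, frames=[5,1,3,7] (faults so far: 7)
  step 14: ref 4 -> FAULT, evict 7, frames=[5,1,3,4] (faults so far: 8)
  FIFO total faults: 8
--- LRU ---
  step 0: ref 1 -> FAULT, frames=[1,-,-,-] (faults so far: 1)
  step 1: ref 6 -> FAULT, frames=[1,6,-,-] (faults so far: 2)
  step 2: ref 2 -> FAULT, frames=[1,6,2,-] (faults so far: 3)
  step 3: ref 7 -> FAULT, frames=[1,6,2,7] (faults so far: 4)
  step 4: ref 2 -> HIT, frames=[1,6,2,7] (faults so far: 4)
  step 5: ref 6 -> HIT, frames=[1,6,2,7] (faults so far: 4)
  step 6: ref 6 -> HIT, frames=[1,6,2,7] (faults so far: 4)
  step 7: ref 5 -> FAULT, evict 1, frames=[5,6,2,7] (faults so far: 5)
  step 8: ref 6 -> HIT, frames=[5,6,2,7] (faults so far: 5)
  step 9: ref 1 -> FAULT, evict 7, frames=[5,6,2,1] (faults so far: 6)
  step 10: ref 1 -> HIT, frames=[5,6,2,1] (faults so far: 6)
  step 11: ref 2 -> HIT, frames=[5,6,2,1] (faults so far: 6)
  step 12: ref 3 -> FAULT, evict 5, frames=[3,6,2,1] (faults so far: 7)
  step 13: ref 5 -> FAULT, evict 6, frames=[3,5,2,1] (faults so far: 8)
  step 14: ref 4 -> FAULT, evict 1, frames=[3,5,2,4] (faults so far: 9)
  LRU total faults: 9
--- Optimal ---
  step 0: ref 1 -> FAULT, frames=[1,-,-,-] (faults so far: 1)
  step 1: ref 6 -> FAULT, frames=[1,6,-,-] (faults so far: 2)
  step 2: ref 2 -> FAULT, frames=[1,6,2,-] (faults so far: 3)
  step 3: ref 7 -> FAULT, frames=[1,6,2,7] (faults so far: 4)
  step 4: ref 2 -> HIT, frames=[1,6,2,7] (faults so far: 4)
  step 5: ref 6 -> HIT, frames=[1,6,2,7] (faults so far: 4)
  step 6: ref 6 -> HIT, frames=[1,6,2,7] (faults so far: 4)
  step 7: ref 5 -> FAULT, evict 7, frames=[1,6,2,5] (faults so far: 5)
  step 8: ref 6 -> HIT, frames=[1,6,2,5] (faults so far: 5)
  step 9: ref 1 -> HIT, frames=[1,6,2,5] (faults so far: 5)
  step 10: ref 1 -> HIT, frames=[1,6,2,5] (faults so far: 5)
  step 11: ref 2 -> HIT, frames=[1,6,2,5] (faults so far: 5)
  step 12: ref 3 -> FAULT, evict 1, frames=[3,6,2,5] (faults so far: 6)
  step 13: ref 5 -> HIT, frames=[3,6,2,5] (faults so far: 6)
  step 14: ref 4 -> FAULT, evict 2, frames=[3,6,4,5] (faults so far: 7)
  Optimal total faults: 7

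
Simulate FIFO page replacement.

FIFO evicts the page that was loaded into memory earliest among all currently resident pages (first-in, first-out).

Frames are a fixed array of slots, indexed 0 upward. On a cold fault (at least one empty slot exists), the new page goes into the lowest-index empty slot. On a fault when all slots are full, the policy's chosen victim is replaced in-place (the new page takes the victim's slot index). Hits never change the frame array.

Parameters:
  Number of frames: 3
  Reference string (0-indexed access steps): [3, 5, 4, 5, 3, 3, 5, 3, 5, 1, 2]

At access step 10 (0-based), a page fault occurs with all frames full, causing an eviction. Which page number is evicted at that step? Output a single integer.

Step 0: ref 3 -> FAULT, frames=[3,-,-]
Step 1: ref 5 -> FAULT, frames=[3,5,-]
Step 2: ref 4 -> FAULT, frames=[3,5,4]
Step 3: ref 5 -> HIT, frames=[3,5,4]
Step 4: ref 3 -> HIT, frames=[3,5,4]
Step 5: ref 3 -> HIT, frames=[3,5,4]
Step 6: ref 5 -> HIT, frames=[3,5,4]
Step 7: ref 3 -> HIT, frames=[3,5,4]
Step 8: ref 5 -> HIT, frames=[3,5,4]
Step 9: ref 1 -> FAULT, evict 3, frames=[1,5,4]
Step 10: ref 2 -> FAULT, evict 5, frames=[1,2,4]
At step 10: evicted page 5

Answer: 5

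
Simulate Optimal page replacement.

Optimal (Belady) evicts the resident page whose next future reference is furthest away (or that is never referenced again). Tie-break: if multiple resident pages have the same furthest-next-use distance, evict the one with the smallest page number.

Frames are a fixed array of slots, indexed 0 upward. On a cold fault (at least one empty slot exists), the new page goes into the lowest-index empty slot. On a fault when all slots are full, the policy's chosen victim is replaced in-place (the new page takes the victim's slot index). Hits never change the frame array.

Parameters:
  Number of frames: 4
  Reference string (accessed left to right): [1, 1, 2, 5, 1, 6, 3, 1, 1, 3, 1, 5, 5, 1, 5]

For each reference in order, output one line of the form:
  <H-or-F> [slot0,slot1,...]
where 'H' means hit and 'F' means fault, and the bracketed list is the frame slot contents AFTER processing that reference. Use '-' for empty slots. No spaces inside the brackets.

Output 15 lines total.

F [1,-,-,-]
H [1,-,-,-]
F [1,2,-,-]
F [1,2,5,-]
H [1,2,5,-]
F [1,2,5,6]
F [1,3,5,6]
H [1,3,5,6]
H [1,3,5,6]
H [1,3,5,6]
H [1,3,5,6]
H [1,3,5,6]
H [1,3,5,6]
H [1,3,5,6]
H [1,3,5,6]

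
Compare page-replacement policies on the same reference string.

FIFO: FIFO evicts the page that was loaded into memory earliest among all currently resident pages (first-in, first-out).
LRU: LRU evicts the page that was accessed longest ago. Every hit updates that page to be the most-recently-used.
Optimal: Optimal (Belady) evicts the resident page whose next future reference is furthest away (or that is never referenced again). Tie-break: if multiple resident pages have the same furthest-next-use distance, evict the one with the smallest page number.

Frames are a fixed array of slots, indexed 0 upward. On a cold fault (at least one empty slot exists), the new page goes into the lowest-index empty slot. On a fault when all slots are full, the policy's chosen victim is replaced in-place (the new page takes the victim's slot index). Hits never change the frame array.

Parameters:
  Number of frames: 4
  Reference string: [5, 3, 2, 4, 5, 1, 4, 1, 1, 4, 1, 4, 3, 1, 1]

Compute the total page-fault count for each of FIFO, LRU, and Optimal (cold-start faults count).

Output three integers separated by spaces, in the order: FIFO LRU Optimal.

Answer: 5 6 5

Derivation:
--- FIFO ---
  step 0: ref 5 -> FAULT, frames=[5,-,-,-] (faults so far: 1)
  step 1: ref 3 -> FAULT, frames=[5,3,-,-] (faults so far: 2)
  step 2: ref 2 -> FAULT, frames=[5,3,2,-] (faults so far: 3)
  step 3: ref 4 -> FAULT, frames=[5,3,2,4] (faults so far: 4)
  step 4: ref 5 -> HIT, frames=[5,3,2,4] (faults so far: 4)
  step 5: ref 1 -> FAULT, evict 5, frames=[1,3,2,4] (faults so far: 5)
  step 6: ref 4 -> HIT, frames=[1,3,2,4] (faults so far: 5)
  step 7: ref 1 -> HIT, frames=[1,3,2,4] (faults so far: 5)
  step 8: ref 1 -> HIT, frames=[1,3,2,4] (faults so far: 5)
  step 9: ref 4 -> HIT, frames=[1,3,2,4] (faults so far: 5)
  step 10: ref 1 -> HIT, frames=[1,3,2,4] (faults so far: 5)
  step 11: ref 4 -> HIT, frames=[1,3,2,4] (faults so far: 5)
  step 12: ref 3 -> HIT, frames=[1,3,2,4] (faults so far: 5)
  step 13: ref 1 -> HIT, frames=[1,3,2,4] (faults so far: 5)
  step 14: ref 1 -> HIT, frames=[1,3,2,4] (faults so far: 5)
  FIFO total faults: 5
--- LRU ---
  step 0: ref 5 -> FAULT, frames=[5,-,-,-] (faults so far: 1)
  step 1: ref 3 -> FAULT, frames=[5,3,-,-] (faults so far: 2)
  step 2: ref 2 -> FAULT, frames=[5,3,2,-] (faults so far: 3)
  step 3: ref 4 -> FAULT, frames=[5,3,2,4] (faults so far: 4)
  step 4: ref 5 -> HIT, frames=[5,3,2,4] (faults so far: 4)
  step 5: ref 1 -> FAULT, evict 3, frames=[5,1,2,4] (faults so far: 5)
  step 6: ref 4 -> HIT, frames=[5,1,2,4] (faults so far: 5)
  step 7: ref 1 -> HIT, frames=[5,1,2,4] (faults so far: 5)
  step 8: ref 1 -> HIT, frames=[5,1,2,4] (faults so far: 5)
  step 9: ref 4 -> HIT, frames=[5,1,2,4] (faults so far: 5)
  step 10: ref 1 -> HIT, frames=[5,1,2,4] (faults so far: 5)
  step 11: ref 4 -> HIT, frames=[5,1,2,4] (faults so far: 5)
  step 12: ref 3 -> FAULT, evict 2, frames=[5,1,3,4] (faults so far: 6)
  step 13: ref 1 -> HIT, frames=[5,1,3,4] (faults so far: 6)
  step 14: ref 1 -> HIT, frames=[5,1,3,4] (faults so far: 6)
  LRU total faults: 6
--- Optimal ---
  step 0: ref 5 -> FAULT, frames=[5,-,-,-] (faults so far: 1)
  step 1: ref 3 -> FAULT, frames=[5,3,-,-] (faults so far: 2)
  step 2: ref 2 -> FAULT, frames=[5,3,2,-] (faults so far: 3)
  step 3: ref 4 -> FAULT, frames=[5,3,2,4] (faults so far: 4)
  step 4: ref 5 -> HIT, frames=[5,3,2,4] (faults so far: 4)
  step 5: ref 1 -> FAULT, evict 2, frames=[5,3,1,4] (faults so far: 5)
  step 6: ref 4 -> HIT, frames=[5,3,1,4] (faults so far: 5)
  step 7: ref 1 -> HIT, frames=[5,3,1,4] (faults so far: 5)
  step 8: ref 1 -> HIT, frames=[5,3,1,4] (faults so far: 5)
  step 9: ref 4 -> HIT, frames=[5,3,1,4] (faults so far: 5)
  step 10: ref 1 -> HIT, frames=[5,3,1,4] (faults so far: 5)
  step 11: ref 4 -> HIT, frames=[5,3,1,4] (faults so far: 5)
  step 12: ref 3 -> HIT, frames=[5,3,1,4] (faults so far: 5)
  step 13: ref 1 -> HIT, frames=[5,3,1,4] (faults so far: 5)
  step 14: ref 1 -> HIT, frames=[5,3,1,4] (faults so far: 5)
  Optimal total faults: 5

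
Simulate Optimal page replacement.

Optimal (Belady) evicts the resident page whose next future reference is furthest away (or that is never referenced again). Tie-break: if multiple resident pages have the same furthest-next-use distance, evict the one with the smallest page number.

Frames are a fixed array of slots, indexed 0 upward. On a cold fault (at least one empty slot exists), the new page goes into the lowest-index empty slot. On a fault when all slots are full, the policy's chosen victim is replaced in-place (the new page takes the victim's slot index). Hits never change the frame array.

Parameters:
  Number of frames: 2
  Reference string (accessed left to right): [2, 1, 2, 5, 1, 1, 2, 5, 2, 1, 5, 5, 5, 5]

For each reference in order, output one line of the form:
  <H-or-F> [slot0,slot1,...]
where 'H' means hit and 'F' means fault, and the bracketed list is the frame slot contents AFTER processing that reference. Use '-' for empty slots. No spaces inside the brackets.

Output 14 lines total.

F [2,-]
F [2,1]
H [2,1]
F [5,1]
H [5,1]
H [5,1]
F [5,2]
H [5,2]
H [5,2]
F [5,1]
H [5,1]
H [5,1]
H [5,1]
H [5,1]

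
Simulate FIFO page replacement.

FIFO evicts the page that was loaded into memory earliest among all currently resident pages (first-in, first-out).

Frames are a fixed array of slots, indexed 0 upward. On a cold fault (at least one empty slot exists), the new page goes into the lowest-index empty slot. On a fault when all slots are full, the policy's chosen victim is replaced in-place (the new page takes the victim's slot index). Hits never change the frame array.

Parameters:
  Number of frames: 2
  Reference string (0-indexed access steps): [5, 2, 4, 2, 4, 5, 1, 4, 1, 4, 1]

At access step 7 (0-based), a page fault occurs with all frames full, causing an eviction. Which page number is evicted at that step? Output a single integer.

Answer: 5

Derivation:
Step 0: ref 5 -> FAULT, frames=[5,-]
Step 1: ref 2 -> FAULT, frames=[5,2]
Step 2: ref 4 -> FAULT, evict 5, frames=[4,2]
Step 3: ref 2 -> HIT, frames=[4,2]
Step 4: ref 4 -> HIT, frames=[4,2]
Step 5: ref 5 -> FAULT, evict 2, frames=[4,5]
Step 6: ref 1 -> FAULT, evict 4, frames=[1,5]
Step 7: ref 4 -> FAULT, evict 5, frames=[1,4]
At step 7: evicted page 5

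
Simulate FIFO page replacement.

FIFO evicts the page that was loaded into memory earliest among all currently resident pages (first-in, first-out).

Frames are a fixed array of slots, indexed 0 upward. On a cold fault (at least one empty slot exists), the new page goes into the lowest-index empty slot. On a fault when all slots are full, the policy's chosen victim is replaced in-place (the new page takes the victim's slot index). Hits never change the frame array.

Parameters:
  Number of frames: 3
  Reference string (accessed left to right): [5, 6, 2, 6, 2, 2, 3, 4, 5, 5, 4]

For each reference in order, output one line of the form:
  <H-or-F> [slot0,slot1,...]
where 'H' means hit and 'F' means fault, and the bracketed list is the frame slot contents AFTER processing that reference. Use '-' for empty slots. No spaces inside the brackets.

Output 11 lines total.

F [5,-,-]
F [5,6,-]
F [5,6,2]
H [5,6,2]
H [5,6,2]
H [5,6,2]
F [3,6,2]
F [3,4,2]
F [3,4,5]
H [3,4,5]
H [3,4,5]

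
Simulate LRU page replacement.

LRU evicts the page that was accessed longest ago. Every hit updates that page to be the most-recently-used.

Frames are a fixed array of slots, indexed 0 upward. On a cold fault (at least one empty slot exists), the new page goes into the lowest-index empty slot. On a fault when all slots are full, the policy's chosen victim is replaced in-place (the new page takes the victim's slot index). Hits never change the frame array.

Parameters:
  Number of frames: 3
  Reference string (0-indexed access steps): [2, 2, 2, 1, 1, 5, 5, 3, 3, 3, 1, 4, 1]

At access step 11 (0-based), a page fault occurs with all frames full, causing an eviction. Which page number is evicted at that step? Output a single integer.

Step 0: ref 2 -> FAULT, frames=[2,-,-]
Step 1: ref 2 -> HIT, frames=[2,-,-]
Step 2: ref 2 -> HIT, frames=[2,-,-]
Step 3: ref 1 -> FAULT, frames=[2,1,-]
Step 4: ref 1 -> HIT, frames=[2,1,-]
Step 5: ref 5 -> FAULT, frames=[2,1,5]
Step 6: ref 5 -> HIT, frames=[2,1,5]
Step 7: ref 3 -> FAULT, evict 2, frames=[3,1,5]
Step 8: ref 3 -> HIT, frames=[3,1,5]
Step 9: ref 3 -> HIT, frames=[3,1,5]
Step 10: ref 1 -> HIT, frames=[3,1,5]
Step 11: ref 4 -> FAULT, evict 5, frames=[3,1,4]
At step 11: evicted page 5

Answer: 5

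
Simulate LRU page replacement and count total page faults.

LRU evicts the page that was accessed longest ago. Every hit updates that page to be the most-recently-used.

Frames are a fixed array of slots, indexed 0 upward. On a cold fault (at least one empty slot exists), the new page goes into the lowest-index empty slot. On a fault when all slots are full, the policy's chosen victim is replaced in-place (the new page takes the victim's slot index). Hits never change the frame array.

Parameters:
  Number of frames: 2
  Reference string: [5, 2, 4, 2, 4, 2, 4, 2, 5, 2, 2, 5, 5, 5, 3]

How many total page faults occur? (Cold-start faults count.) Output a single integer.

Answer: 5

Derivation:
Step 0: ref 5 → FAULT, frames=[5,-]
Step 1: ref 2 → FAULT, frames=[5,2]
Step 2: ref 4 → FAULT (evict 5), frames=[4,2]
Step 3: ref 2 → HIT, frames=[4,2]
Step 4: ref 4 → HIT, frames=[4,2]
Step 5: ref 2 → HIT, frames=[4,2]
Step 6: ref 4 → HIT, frames=[4,2]
Step 7: ref 2 → HIT, frames=[4,2]
Step 8: ref 5 → FAULT (evict 4), frames=[5,2]
Step 9: ref 2 → HIT, frames=[5,2]
Step 10: ref 2 → HIT, frames=[5,2]
Step 11: ref 5 → HIT, frames=[5,2]
Step 12: ref 5 → HIT, frames=[5,2]
Step 13: ref 5 → HIT, frames=[5,2]
Step 14: ref 3 → FAULT (evict 2), frames=[5,3]
Total faults: 5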